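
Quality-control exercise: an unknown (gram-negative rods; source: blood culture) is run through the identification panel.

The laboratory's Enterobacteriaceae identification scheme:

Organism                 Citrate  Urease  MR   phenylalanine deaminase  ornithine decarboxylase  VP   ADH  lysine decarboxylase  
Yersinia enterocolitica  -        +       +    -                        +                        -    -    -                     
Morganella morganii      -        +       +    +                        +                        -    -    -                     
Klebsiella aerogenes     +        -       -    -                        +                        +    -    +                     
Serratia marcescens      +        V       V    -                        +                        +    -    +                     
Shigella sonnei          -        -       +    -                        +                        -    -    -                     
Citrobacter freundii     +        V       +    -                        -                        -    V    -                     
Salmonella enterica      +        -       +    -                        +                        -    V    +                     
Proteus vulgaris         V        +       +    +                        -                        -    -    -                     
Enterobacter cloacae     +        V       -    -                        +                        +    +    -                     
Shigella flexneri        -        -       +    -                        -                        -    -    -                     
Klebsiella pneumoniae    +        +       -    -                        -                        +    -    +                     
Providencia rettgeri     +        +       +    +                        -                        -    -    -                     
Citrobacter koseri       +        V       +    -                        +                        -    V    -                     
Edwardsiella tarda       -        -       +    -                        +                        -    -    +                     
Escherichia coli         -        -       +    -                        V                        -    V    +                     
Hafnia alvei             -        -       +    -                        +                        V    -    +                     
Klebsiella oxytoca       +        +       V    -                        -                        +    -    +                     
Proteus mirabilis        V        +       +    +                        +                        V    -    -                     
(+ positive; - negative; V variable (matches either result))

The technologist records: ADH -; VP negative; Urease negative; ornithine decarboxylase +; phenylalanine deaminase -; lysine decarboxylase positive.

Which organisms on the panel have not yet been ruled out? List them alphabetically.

Edwardsiella tarda, Escherichia coli, Hafnia alvei, Salmonella enterica

ADH -: excludes Enterobacter cloacae — 17 left.
Urease -: excludes 7 organisms — 10 left.
lysine decarboxylase +: excludes Shigella sonnei, Citrobacter freundii, Shigella flexneri, Citrobacter koseri — 6 left.
ornithine decarboxylase +: all 6 remaining candidates are consistent.
phenylalanine deaminase -: all 6 remaining candidates are consistent.
VP -: excludes Klebsiella aerogenes, Serratia marcescens — 4 left.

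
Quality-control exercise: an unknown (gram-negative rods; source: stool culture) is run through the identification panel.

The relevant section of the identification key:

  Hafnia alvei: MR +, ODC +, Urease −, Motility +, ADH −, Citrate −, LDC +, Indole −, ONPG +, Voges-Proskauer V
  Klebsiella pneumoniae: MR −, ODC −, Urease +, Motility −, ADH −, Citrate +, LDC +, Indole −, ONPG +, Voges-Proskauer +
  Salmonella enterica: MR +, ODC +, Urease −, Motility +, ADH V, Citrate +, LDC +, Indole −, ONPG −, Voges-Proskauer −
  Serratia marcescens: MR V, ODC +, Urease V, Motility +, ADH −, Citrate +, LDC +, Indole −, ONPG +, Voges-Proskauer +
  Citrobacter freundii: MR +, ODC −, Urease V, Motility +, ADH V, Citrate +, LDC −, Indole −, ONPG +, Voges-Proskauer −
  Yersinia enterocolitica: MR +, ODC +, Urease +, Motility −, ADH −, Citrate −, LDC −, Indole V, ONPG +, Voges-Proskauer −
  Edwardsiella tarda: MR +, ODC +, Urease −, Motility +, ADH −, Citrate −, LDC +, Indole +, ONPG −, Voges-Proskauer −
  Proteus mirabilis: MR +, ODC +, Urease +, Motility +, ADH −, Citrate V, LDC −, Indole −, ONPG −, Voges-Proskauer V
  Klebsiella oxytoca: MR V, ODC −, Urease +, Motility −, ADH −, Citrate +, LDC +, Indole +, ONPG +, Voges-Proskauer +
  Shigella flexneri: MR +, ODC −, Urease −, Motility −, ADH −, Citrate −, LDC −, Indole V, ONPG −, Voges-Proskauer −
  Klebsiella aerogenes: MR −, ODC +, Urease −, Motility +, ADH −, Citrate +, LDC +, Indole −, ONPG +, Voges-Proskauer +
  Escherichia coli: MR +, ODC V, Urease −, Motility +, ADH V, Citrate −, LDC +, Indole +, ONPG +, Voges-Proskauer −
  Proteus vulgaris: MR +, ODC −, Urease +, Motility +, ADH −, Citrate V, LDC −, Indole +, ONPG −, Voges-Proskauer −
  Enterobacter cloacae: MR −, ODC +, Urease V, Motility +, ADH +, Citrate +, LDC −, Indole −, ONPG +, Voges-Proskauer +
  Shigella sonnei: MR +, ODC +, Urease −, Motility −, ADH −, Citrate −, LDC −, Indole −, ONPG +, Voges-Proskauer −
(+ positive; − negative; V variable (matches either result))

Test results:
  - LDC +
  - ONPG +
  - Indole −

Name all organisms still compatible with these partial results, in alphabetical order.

ONPG +: excludes 5 organisms — 10 left.
LDC +: excludes Citrobacter freundii, Yersinia enterocolitica, Enterobacter cloacae, Shigella sonnei — 6 left.
Indole −: excludes Klebsiella oxytoca, Escherichia coli — 4 left.

Hafnia alvei, Klebsiella aerogenes, Klebsiella pneumoniae, Serratia marcescens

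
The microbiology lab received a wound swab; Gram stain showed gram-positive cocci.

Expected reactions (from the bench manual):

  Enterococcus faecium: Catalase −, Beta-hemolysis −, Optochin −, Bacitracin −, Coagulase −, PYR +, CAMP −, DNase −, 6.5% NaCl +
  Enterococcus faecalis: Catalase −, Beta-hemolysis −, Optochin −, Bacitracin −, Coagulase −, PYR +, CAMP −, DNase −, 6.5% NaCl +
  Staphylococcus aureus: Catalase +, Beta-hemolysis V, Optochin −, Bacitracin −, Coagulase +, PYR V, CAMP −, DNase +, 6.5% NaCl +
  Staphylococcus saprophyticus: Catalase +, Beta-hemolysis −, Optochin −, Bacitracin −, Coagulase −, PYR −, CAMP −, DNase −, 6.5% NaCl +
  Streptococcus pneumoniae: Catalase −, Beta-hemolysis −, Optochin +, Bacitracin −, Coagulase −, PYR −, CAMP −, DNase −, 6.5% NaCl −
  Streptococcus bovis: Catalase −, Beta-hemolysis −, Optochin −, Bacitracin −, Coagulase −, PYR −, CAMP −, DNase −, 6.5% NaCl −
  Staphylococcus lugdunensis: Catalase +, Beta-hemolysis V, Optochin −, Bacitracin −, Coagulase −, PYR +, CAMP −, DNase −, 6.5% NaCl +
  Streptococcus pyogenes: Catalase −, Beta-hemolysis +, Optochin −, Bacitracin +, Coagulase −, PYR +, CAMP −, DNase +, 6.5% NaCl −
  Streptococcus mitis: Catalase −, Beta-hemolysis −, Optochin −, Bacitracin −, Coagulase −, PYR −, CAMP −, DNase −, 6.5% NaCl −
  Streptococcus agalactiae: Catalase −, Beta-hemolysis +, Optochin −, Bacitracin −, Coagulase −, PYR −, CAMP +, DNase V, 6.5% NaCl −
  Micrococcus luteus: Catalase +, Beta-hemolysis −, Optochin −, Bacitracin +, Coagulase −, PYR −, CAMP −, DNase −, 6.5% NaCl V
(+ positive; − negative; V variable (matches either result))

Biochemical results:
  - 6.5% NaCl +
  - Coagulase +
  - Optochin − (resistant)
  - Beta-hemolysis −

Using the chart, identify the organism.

Optochin −: excludes Streptococcus pneumoniae — 10 left.
Beta-hemolysis −: excludes Streptococcus pyogenes, Streptococcus agalactiae — 8 left.
6.5% NaCl +: excludes Streptococcus bovis, Streptococcus mitis — 6 left.
Coagulase +: excludes 5 organisms — 1 left.

Staphylococcus aureus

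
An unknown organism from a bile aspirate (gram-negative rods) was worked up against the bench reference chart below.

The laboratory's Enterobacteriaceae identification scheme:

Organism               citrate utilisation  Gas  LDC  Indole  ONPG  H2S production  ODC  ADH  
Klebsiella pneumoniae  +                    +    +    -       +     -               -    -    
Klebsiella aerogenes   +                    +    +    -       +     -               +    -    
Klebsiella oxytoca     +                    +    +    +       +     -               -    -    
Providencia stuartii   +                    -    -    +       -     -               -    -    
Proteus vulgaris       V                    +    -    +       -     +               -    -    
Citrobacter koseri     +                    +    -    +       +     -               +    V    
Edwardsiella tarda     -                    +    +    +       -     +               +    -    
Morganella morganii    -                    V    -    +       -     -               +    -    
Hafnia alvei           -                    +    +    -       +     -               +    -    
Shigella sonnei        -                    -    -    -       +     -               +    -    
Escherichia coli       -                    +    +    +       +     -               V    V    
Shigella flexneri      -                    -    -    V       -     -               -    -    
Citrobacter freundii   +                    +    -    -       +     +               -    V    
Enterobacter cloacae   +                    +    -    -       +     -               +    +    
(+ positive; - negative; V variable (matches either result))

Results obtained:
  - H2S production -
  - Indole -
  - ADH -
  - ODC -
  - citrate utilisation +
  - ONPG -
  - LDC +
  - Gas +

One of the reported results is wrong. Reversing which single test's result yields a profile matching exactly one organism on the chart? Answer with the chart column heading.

ONPG

As reported, no row in the chart matches all 8 reactions.
Reversing LDC → still no organism matches.
Reversing Gas → still no organism matches.
Reversing Indole → still no organism matches.
Reversing H2S production → still no organism matches.
Reversing ODC → still no organism matches.
Reversing citrate utilisation → still no organism matches.
Reversing ADH → still no organism matches.
Reversing ONPG (to +) → unique match: Klebsiella pneumoniae.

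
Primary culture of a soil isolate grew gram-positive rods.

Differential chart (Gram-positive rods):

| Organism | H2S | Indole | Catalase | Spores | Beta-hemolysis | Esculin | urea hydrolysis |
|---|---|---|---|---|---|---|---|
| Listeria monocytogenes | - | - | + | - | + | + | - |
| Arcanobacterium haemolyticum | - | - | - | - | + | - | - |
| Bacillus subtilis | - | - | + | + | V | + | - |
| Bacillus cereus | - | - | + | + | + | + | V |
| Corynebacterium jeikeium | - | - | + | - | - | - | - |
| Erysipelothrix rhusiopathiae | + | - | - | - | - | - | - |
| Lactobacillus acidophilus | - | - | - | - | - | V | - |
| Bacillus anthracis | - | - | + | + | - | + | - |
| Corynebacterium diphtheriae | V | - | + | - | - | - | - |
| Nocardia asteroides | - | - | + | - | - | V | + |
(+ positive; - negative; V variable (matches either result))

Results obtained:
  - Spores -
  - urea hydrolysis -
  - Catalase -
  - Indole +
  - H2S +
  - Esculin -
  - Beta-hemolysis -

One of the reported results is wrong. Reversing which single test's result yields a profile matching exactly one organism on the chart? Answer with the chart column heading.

Indole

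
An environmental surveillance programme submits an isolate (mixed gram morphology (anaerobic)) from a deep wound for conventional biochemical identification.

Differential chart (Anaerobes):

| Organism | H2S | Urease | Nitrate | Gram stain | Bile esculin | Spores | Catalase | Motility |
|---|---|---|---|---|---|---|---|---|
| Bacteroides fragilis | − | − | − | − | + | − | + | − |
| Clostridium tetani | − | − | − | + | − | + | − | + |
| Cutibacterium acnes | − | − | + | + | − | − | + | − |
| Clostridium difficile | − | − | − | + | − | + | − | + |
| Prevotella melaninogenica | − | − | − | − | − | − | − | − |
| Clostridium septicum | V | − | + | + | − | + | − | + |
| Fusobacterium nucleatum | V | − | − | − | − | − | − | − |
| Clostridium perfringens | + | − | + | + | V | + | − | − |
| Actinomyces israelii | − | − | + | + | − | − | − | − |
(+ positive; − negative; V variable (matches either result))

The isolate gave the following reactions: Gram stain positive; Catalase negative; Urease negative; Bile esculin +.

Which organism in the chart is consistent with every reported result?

Bile esculin +: excludes 7 organisms — 2 left.
Catalase −: excludes Bacteroides fragilis — 1 left.
Urease −: the one remaining candidate is consistent.
Gram stain +: the one remaining candidate is consistent.

Clostridium perfringens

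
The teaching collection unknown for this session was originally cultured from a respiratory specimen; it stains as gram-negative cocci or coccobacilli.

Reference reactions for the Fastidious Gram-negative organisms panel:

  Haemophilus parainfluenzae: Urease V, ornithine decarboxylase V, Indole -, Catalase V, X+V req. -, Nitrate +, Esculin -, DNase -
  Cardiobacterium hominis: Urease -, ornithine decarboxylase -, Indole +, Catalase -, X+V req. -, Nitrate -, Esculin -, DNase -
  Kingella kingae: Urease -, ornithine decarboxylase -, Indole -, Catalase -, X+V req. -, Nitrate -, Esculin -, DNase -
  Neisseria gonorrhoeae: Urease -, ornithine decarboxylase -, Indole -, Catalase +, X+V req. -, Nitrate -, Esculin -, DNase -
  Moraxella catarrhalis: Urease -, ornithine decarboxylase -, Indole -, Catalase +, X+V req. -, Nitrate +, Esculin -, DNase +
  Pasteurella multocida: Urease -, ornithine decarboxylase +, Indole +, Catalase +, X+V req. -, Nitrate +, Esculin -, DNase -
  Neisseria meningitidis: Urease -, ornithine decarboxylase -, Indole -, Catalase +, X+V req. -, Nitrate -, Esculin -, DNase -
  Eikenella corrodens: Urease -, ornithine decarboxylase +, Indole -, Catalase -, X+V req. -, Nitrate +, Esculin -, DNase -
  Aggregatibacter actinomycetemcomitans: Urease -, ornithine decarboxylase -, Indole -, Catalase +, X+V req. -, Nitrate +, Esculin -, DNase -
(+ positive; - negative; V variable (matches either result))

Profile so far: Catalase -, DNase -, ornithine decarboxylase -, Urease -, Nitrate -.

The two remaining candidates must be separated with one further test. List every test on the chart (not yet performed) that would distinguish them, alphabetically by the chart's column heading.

Indole

DNase -: excludes Moraxella catarrhalis — 8 left.
ornithine decarboxylase -: excludes Pasteurella multocida, Eikenella corrodens — 6 left.
Nitrate -: excludes Haemophilus parainfluenzae, Aggregatibacter actinomycetemcomitans — 4 left.
Urease -: all 4 remaining candidates are consistent.
Catalase -: excludes Neisseria gonorrhoeae, Neisseria meningitidis — 2 left.
Two candidates remain: Cardiobacterium hominis and Kingella kingae.
  Indole: Cardiobacterium hominis +, Kingella kingae - — discriminates.
  X+V req.: - vs - — same for both, does not separate.
  Esculin: - vs - — same for both, does not separate.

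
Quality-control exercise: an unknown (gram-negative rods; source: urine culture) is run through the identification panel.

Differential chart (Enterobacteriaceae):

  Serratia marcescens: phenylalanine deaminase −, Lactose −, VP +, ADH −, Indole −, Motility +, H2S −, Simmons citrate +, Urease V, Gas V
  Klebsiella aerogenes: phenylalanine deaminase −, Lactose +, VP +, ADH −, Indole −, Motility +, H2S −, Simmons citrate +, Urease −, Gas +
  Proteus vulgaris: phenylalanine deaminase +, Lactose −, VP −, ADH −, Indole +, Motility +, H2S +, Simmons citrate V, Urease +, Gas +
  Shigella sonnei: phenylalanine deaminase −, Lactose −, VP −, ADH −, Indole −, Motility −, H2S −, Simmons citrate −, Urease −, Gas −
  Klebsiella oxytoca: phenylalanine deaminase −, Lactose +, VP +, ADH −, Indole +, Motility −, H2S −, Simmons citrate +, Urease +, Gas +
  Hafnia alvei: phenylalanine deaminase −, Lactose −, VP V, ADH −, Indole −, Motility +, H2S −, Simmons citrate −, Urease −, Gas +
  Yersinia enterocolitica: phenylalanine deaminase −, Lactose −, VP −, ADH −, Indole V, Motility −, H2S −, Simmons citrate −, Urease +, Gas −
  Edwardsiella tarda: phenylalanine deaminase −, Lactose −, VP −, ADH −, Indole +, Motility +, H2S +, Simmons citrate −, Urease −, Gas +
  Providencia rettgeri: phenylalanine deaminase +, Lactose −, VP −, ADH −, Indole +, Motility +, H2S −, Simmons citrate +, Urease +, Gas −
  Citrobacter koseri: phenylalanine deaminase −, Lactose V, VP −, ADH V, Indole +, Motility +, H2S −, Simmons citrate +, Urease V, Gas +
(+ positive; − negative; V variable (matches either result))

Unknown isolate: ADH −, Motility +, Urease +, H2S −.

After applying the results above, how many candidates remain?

Urease +: excludes Klebsiella aerogenes, Shigella sonnei, Hafnia alvei, Edwardsiella tarda — 6 left.
ADH −: all 6 remaining candidates are consistent.
H2S −: excludes Proteus vulgaris — 5 left.
Motility +: excludes Klebsiella oxytoca, Yersinia enterocolitica — 3 left.
Still consistent: Citrobacter koseri, Providencia rettgeri, Serratia marcescens.

3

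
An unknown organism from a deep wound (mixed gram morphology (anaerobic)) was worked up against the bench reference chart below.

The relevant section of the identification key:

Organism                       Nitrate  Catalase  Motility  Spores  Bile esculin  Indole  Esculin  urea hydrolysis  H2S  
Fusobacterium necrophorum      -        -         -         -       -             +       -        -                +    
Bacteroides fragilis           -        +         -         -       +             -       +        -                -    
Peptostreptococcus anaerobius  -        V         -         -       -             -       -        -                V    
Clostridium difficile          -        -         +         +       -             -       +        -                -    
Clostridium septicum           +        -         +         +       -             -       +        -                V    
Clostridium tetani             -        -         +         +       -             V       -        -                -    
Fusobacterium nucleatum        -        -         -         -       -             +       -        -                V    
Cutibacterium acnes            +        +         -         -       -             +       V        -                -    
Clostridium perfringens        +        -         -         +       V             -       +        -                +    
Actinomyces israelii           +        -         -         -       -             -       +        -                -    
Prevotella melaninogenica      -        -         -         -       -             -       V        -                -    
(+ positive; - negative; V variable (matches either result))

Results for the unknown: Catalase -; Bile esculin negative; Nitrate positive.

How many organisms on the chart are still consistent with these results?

Bile esculin -: excludes Bacteroides fragilis — 10 left.
Nitrate +: excludes 6 organisms — 4 left.
Catalase -: excludes Cutibacterium acnes — 3 left.
Still consistent: Actinomyces israelii, Clostridium perfringens, Clostridium septicum.

3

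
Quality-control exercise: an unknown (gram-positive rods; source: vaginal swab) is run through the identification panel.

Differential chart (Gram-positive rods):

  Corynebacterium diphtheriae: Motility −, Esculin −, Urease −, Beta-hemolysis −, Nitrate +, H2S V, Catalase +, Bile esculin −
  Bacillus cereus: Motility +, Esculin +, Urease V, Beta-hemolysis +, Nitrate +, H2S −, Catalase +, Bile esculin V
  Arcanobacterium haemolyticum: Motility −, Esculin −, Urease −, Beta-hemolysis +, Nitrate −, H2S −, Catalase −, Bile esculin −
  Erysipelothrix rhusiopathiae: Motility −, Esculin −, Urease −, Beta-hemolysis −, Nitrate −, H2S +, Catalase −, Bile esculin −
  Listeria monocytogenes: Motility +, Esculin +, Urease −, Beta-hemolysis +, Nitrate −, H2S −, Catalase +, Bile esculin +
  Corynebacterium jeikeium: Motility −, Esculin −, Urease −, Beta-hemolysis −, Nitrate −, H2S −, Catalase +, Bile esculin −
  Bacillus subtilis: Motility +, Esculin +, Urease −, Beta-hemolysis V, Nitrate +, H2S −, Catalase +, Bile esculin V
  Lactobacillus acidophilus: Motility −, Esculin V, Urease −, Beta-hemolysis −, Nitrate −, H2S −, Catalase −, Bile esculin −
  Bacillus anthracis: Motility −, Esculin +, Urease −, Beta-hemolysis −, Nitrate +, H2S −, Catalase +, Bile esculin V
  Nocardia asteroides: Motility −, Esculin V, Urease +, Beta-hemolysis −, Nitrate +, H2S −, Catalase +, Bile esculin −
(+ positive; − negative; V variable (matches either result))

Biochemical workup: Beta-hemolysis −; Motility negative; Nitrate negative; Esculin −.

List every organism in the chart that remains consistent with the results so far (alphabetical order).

Esculin −: excludes Bacillus cereus, Listeria monocytogenes, Bacillus subtilis, Bacillus anthracis — 6 left.
Motility −: all 6 remaining candidates are consistent.
Beta-hemolysis −: excludes Arcanobacterium haemolyticum — 5 left.
Nitrate −: excludes Corynebacterium diphtheriae, Nocardia asteroides — 3 left.

Corynebacterium jeikeium, Erysipelothrix rhusiopathiae, Lactobacillus acidophilus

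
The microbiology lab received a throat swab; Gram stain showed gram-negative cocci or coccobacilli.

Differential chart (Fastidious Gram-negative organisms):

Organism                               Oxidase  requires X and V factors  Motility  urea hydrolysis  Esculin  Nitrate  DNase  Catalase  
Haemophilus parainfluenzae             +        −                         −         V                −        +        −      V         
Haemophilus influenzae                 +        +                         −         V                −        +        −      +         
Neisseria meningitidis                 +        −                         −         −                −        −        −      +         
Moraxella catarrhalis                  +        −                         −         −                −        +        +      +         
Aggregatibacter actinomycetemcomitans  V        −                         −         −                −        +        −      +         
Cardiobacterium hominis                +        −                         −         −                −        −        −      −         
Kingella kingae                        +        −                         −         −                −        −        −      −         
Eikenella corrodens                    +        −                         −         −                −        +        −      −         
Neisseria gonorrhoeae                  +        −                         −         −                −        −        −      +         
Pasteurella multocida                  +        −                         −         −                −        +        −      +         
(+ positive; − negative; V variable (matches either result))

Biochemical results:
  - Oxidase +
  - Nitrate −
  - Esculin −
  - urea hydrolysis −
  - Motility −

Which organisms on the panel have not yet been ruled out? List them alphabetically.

Motility −: all 10 remaining candidates are consistent.
Esculin −: all 10 remaining candidates are consistent.
urea hydrolysis −: all 10 remaining candidates are consistent.
Oxidase +: all 10 remaining candidates are consistent.
Nitrate −: excludes 6 organisms — 4 left.

Cardiobacterium hominis, Kingella kingae, Neisseria gonorrhoeae, Neisseria meningitidis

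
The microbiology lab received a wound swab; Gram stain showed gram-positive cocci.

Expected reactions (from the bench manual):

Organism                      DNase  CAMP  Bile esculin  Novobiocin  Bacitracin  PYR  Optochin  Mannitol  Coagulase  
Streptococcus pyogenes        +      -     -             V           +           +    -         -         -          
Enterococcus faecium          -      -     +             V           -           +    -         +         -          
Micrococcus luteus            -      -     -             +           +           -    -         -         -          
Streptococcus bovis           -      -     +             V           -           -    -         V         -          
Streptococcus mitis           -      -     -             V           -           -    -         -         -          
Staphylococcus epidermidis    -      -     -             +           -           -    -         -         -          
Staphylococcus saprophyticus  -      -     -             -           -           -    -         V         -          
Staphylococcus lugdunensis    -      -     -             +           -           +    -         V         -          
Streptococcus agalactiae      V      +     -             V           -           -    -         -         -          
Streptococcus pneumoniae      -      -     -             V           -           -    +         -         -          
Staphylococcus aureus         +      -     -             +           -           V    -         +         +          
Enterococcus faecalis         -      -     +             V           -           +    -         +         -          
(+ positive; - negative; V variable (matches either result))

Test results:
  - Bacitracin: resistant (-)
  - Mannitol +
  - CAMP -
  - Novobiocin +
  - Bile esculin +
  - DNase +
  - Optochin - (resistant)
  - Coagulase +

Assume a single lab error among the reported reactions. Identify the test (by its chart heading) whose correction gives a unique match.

As reported, no row in the chart matches all 8 reactions.
Reversing CAMP → still no organism matches.
Reversing Optochin → still no organism matches.
Reversing Novobiocin → still no organism matches.
Reversing Bile esculin (to -) → unique match: Staphylococcus aureus.
Reversing Coagulase → still no organism matches.
Reversing DNase → still no organism matches.
Reversing Bacitracin → still no organism matches.
Reversing Mannitol → still no organism matches.

Bile esculin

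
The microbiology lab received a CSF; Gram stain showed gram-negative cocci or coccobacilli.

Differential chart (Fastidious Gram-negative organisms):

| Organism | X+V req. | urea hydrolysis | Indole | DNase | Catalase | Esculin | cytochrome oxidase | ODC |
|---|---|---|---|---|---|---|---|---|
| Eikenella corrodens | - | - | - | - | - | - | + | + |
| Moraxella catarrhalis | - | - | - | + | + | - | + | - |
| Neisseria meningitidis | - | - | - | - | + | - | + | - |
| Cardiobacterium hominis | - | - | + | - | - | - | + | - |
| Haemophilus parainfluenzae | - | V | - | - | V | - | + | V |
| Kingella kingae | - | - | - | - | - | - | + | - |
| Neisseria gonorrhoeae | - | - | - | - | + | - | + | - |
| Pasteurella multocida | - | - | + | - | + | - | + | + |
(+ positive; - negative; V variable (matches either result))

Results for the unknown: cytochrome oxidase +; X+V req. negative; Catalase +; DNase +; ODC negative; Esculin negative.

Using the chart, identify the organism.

Moraxella catarrhalis

Catalase +: excludes Eikenella corrodens, Cardiobacterium hominis, Kingella kingae — 5 left.
cytochrome oxidase +: all 5 remaining candidates are consistent.
Esculin -: all 5 remaining candidates are consistent.
X+V req. -: all 5 remaining candidates are consistent.
DNase +: excludes Neisseria meningitidis, Haemophilus parainfluenzae, Neisseria gonorrhoeae, Pasteurella multocida — 1 left.
ODC -: the one remaining candidate is consistent.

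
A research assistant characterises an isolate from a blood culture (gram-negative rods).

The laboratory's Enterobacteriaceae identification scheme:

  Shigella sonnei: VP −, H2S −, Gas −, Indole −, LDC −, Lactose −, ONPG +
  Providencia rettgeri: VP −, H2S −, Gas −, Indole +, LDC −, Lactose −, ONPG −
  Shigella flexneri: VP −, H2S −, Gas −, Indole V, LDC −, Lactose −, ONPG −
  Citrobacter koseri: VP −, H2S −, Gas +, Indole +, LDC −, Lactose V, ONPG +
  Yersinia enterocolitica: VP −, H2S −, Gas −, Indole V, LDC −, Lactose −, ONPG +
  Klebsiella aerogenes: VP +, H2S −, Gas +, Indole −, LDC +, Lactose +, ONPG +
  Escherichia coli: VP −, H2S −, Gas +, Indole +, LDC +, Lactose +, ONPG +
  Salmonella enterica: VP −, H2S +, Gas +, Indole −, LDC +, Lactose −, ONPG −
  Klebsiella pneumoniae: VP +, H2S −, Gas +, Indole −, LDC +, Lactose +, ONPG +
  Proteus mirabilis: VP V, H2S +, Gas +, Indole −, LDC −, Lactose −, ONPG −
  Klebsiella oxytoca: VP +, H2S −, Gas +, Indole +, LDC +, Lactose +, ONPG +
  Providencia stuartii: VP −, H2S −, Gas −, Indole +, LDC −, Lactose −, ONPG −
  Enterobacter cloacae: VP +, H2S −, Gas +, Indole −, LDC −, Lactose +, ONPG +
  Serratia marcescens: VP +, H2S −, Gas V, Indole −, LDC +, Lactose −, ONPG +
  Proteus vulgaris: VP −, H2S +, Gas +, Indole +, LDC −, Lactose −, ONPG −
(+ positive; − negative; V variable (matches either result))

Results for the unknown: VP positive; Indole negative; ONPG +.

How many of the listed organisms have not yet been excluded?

ONPG +: excludes 6 organisms — 9 left.
VP +: excludes Shigella sonnei, Citrobacter koseri, Yersinia enterocolitica, Escherichia coli — 5 left.
Indole −: excludes Klebsiella oxytoca — 4 left.
Still consistent: Enterobacter cloacae, Klebsiella aerogenes, Klebsiella pneumoniae, Serratia marcescens.

4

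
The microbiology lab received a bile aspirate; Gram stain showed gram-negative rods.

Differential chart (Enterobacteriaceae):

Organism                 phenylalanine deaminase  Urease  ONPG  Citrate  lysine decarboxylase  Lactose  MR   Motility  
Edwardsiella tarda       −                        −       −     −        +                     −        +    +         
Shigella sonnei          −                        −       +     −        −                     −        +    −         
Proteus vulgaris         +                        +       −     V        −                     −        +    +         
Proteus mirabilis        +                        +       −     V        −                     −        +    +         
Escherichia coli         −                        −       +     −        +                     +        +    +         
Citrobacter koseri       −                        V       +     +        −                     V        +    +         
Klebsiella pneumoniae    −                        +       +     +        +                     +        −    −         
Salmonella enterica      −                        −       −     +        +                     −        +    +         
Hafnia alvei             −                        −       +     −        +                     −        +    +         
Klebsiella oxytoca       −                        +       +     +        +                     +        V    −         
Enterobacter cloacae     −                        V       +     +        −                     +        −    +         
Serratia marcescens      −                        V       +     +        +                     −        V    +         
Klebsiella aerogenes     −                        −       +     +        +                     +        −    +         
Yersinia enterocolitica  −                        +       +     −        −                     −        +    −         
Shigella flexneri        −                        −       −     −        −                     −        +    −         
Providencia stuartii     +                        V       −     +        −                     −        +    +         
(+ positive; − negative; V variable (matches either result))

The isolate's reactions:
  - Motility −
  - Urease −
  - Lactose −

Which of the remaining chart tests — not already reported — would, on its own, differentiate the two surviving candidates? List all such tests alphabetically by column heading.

ONPG

Lactose −: excludes 5 organisms — 11 left.
Motility −: excludes 8 organisms — 3 left.
Urease −: excludes Yersinia enterocolitica — 2 left.
Two candidates remain: Shigella flexneri and Shigella sonnei.
  phenylalanine deaminase: − vs − — same for both, does not separate.
  ONPG: Shigella flexneri −, Shigella sonnei + — discriminates.
  Citrate: − vs − — same for both, does not separate.
  lysine decarboxylase: − vs − — same for both, does not separate.
  MR: + vs + — same for both, does not separate.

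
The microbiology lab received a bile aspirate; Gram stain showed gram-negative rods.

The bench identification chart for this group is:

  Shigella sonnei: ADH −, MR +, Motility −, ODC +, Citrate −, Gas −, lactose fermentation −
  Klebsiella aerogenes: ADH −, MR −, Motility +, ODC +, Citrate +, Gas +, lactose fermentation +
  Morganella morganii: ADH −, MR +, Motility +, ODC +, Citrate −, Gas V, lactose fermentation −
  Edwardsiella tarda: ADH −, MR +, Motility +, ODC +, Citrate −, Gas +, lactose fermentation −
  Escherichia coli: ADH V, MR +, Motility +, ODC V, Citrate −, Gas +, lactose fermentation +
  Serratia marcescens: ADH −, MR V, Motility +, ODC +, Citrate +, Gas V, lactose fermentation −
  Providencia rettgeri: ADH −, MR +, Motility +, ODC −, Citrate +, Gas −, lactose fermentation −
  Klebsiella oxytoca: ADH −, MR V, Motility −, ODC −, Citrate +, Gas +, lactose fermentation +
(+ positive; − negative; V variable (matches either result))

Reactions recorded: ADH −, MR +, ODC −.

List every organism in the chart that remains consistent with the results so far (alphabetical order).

Escherichia coli, Klebsiella oxytoca, Providencia rettgeri

ODC −: excludes 5 organisms — 3 left.
ADH −: all 3 remaining candidates are consistent.
MR +: all 3 remaining candidates are consistent.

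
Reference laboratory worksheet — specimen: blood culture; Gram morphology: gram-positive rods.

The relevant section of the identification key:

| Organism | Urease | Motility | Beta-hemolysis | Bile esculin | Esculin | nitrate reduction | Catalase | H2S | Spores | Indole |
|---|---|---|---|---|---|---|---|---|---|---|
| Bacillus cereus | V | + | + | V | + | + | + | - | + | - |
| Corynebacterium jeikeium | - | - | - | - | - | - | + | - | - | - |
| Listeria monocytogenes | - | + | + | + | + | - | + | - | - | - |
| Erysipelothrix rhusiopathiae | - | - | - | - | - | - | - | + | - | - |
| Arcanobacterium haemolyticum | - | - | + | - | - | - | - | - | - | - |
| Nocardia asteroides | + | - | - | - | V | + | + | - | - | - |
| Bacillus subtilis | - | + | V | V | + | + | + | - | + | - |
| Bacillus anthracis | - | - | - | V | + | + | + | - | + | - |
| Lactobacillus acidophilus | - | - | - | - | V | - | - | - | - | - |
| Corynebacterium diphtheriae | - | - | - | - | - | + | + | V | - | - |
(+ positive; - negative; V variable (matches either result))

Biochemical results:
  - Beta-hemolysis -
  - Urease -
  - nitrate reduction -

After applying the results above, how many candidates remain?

3

nitrate reduction -: excludes 5 organisms — 5 left.
Beta-hemolysis -: excludes Listeria monocytogenes, Arcanobacterium haemolyticum — 3 left.
Urease -: all 3 remaining candidates are consistent.
Still consistent: Corynebacterium jeikeium, Erysipelothrix rhusiopathiae, Lactobacillus acidophilus.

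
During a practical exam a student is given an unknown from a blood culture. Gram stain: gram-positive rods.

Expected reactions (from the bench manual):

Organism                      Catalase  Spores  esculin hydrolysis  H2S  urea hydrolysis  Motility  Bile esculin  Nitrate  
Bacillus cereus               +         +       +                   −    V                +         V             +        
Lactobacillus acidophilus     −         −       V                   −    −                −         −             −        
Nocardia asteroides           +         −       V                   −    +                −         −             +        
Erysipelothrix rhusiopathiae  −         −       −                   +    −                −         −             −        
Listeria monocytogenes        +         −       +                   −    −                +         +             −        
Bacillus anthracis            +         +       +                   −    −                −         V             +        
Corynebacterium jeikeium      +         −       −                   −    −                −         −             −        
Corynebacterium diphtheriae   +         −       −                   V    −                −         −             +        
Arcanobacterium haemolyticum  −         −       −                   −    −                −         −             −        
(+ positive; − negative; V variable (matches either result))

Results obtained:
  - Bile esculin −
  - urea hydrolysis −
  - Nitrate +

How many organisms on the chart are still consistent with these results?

3

urea hydrolysis −: excludes Nocardia asteroides — 8 left.
Nitrate +: excludes 5 organisms — 3 left.
Bile esculin −: all 3 remaining candidates are consistent.
Still consistent: Bacillus anthracis, Bacillus cereus, Corynebacterium diphtheriae.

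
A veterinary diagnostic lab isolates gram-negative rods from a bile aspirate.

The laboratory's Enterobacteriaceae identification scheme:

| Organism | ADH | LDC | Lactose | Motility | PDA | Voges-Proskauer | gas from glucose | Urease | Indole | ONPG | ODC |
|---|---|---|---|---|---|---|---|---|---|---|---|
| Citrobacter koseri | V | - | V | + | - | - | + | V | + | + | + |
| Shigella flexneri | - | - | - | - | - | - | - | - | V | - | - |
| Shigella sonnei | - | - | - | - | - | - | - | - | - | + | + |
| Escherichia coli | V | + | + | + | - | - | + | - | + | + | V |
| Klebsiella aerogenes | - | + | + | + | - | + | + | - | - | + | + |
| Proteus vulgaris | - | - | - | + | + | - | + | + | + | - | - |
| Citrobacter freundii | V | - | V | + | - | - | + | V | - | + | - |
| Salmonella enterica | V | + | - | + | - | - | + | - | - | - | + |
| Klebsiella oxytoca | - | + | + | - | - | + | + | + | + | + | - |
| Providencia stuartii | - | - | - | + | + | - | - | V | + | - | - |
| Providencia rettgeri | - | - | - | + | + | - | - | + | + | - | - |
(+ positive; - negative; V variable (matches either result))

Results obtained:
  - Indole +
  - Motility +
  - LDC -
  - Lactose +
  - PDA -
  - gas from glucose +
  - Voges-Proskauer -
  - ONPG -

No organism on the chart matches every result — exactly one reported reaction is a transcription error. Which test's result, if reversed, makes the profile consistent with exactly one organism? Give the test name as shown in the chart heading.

As reported, no row in the chart matches all 8 reactions.
Reversing Motility → still no organism matches.
Reversing PDA → still no organism matches.
Reversing Lactose → still no organism matches.
Reversing LDC → still no organism matches.
Reversing Voges-Proskauer → still no organism matches.
Reversing gas from glucose → still no organism matches.
Reversing ONPG (to +) → unique match: Citrobacter koseri.
Reversing Indole → still no organism matches.

ONPG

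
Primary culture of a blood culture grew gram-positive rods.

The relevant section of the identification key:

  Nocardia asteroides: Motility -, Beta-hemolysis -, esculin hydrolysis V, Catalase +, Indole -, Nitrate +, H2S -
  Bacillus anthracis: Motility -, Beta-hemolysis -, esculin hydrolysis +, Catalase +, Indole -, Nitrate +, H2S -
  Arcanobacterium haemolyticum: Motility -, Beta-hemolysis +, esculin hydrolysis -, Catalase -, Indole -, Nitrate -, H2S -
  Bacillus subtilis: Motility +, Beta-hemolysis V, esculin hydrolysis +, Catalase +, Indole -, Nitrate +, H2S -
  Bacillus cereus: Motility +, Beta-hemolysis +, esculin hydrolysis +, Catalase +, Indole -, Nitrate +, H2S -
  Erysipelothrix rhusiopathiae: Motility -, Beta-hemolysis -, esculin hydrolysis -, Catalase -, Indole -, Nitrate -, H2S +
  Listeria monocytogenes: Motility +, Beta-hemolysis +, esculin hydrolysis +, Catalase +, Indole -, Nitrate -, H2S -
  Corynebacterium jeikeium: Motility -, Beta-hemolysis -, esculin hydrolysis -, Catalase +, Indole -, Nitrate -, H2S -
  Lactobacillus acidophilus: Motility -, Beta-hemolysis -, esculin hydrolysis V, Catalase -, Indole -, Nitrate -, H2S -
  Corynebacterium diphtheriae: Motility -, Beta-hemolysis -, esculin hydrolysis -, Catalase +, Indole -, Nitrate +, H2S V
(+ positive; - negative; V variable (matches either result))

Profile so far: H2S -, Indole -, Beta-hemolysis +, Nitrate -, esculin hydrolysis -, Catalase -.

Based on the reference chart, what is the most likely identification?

Arcanobacterium haemolyticum

H2S -: excludes Erysipelothrix rhusiopathiae — 9 left.
Nitrate -: excludes 5 organisms — 4 left.
Catalase -: excludes Listeria monocytogenes, Corynebacterium jeikeium — 2 left.
esculin hydrolysis -: all 2 remaining candidates are consistent.
Beta-hemolysis +: excludes Lactobacillus acidophilus — 1 left.
Indole -: the one remaining candidate is consistent.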